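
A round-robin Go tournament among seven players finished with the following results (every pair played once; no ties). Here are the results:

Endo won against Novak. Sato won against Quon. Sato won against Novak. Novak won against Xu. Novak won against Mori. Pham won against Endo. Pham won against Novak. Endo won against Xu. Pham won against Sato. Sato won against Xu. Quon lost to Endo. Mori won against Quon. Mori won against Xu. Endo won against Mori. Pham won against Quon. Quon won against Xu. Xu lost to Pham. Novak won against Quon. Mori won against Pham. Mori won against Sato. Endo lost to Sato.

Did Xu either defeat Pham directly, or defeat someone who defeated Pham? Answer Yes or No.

No

Xu did not beat Pham directly.
Xu beat no one, so there is no intermediate player.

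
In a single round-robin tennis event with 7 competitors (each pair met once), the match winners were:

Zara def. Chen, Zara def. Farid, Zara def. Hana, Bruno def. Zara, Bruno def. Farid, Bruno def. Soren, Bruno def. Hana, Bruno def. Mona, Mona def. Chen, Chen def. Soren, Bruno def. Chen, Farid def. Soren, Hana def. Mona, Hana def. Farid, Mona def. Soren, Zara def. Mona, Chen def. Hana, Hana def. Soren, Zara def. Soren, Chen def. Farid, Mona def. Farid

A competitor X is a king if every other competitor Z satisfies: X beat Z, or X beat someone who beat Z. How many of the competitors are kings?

1

Mona cannot reach Zara, Bruno in two steps.
Zara cannot reach Bruno in two steps.
Hana cannot reach Zara, Bruno in two steps.
Chen cannot reach Zara, Bruno in two steps.
Farid cannot reach Mona, Zara, Hana, Chen, Bruno in two steps.
Soren cannot reach Mona, Zara, Hana, Chen, Farid, Bruno in two steps.
Bruno reaches everyone (king).
Kings: Bruno — 1.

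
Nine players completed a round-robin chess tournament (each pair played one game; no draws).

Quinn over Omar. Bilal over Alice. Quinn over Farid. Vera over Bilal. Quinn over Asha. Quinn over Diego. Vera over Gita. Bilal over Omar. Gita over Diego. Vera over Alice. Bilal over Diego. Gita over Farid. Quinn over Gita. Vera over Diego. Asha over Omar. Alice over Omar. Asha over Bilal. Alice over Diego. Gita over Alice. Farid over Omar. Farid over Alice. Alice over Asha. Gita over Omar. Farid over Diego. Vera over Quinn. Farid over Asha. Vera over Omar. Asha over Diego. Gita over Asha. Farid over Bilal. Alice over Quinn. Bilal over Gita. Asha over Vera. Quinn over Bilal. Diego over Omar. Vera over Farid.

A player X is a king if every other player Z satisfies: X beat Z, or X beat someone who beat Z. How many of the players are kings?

6

Omar cannot reach Alice, Gita, Vera, Bilal, Quinn, Farid, Diego, Asha in two steps.
Alice reaches everyone (king).
Gita reaches everyone (king).
Vera reaches everyone (king).
Bilal cannot reach Vera in two steps.
Quinn reaches everyone (king).
Farid reaches everyone (king).
Diego cannot reach Alice, Gita, Vera, Bilal, Quinn, Farid, Asha in two steps.
Asha reaches everyone (king).
Kings: Alice, Gita, Vera, Quinn, Farid, Asha — 6.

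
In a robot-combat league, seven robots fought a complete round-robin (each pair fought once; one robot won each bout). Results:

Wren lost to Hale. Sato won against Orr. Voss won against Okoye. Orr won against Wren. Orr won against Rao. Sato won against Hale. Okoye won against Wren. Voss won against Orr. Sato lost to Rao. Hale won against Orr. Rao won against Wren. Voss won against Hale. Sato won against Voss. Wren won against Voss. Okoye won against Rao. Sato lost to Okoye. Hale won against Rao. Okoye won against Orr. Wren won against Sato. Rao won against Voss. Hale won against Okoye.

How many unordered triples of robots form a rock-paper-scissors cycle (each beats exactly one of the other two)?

12

Win totals: Okoye 4, Voss 3, Orr 2, Hale 4, Rao 3, Sato 3, Wren 2.
A robot with w wins dominates both others in C(w,2) triples; summing gives 6 + 3 + 1 + 6 + 3 + 3 + 1 = 23 transitive triples.
Total triples C(7,3) = 35, so cyclic triples = 35 − 23 = 12.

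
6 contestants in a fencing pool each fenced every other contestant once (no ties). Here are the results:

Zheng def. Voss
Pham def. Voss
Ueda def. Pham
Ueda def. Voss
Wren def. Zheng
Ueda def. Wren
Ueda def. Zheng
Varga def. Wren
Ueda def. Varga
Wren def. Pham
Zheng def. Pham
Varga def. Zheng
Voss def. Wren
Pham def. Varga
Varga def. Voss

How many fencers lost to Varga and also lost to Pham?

Varga beat: Zheng, Voss, Wren.
Pham beat: Varga, Voss.
Both beat: Voss — 1.

1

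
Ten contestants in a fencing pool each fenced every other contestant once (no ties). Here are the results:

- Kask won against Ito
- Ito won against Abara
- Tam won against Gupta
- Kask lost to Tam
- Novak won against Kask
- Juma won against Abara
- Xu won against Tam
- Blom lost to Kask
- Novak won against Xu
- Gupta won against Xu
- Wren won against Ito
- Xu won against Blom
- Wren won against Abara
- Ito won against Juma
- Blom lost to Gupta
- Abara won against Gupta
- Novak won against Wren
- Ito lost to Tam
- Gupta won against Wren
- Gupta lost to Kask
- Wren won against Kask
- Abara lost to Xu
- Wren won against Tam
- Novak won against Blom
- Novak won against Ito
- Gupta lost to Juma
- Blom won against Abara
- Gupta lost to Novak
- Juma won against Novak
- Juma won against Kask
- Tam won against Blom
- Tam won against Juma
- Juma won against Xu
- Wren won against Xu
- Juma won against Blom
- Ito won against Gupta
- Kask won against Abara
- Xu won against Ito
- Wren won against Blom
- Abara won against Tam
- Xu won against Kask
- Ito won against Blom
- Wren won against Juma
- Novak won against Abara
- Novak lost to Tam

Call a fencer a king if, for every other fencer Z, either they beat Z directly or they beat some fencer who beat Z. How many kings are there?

Abara reaches everyone (king).
Novak reaches everyone (king).
Blom cannot reach Novak, Xu, Kask, Wren, Juma, Ito in two steps.
Xu cannot reach Wren in two steps.
Tam reaches everyone (king).
Kask cannot reach Novak in two steps.
Gupta cannot reach Novak in two steps.
Wren reaches everyone (king).
Juma reaches everyone (king).
Ito reaches everyone (king).
Kings: Abara, Novak, Tam, Wren, Juma, Ito — 6.

6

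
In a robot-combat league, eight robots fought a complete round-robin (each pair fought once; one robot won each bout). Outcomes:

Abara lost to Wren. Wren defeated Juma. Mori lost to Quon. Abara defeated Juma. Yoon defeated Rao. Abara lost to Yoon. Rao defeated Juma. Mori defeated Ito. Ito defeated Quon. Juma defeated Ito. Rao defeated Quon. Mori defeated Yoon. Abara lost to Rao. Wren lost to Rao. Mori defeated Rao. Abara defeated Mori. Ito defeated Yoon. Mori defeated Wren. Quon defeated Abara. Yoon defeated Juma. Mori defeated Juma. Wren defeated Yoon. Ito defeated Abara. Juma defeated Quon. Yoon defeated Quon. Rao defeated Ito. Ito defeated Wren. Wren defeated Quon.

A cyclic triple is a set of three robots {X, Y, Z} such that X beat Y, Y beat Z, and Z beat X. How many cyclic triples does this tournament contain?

15

Win totals: Quon 2, Ito 4, Juma 2, Mori 5, Abara 2, Wren 4, Yoon 4, Rao 5.
A robot with w wins dominates both others in C(w,2) triples; summing gives 1 + 6 + 1 + 10 + 1 + 6 + 6 + 10 = 41 transitive triples.
Total triples C(8,3) = 56, so cyclic triples = 56 − 41 = 15.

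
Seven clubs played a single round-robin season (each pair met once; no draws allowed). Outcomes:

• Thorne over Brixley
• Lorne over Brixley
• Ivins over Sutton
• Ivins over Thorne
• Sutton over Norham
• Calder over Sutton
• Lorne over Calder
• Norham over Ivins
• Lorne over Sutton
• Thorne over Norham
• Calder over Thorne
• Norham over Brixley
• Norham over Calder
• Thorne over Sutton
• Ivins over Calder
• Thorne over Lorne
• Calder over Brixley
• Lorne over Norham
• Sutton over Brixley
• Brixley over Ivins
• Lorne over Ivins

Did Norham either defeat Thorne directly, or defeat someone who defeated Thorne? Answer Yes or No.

Norham did not beat Thorne directly.
Norham beat Calder, Ivins, Brixley. Of those, Calder beat Thorne.

Yes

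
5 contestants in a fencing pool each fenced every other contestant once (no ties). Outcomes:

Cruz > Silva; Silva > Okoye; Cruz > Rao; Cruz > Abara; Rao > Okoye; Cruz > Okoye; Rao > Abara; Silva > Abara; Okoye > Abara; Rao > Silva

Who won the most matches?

Cruz

Win totals: Abara 0, Okoye 1, Silva 2, Rao 3, Cruz 4.
Cruz leads with 4 wins (next highest: 3).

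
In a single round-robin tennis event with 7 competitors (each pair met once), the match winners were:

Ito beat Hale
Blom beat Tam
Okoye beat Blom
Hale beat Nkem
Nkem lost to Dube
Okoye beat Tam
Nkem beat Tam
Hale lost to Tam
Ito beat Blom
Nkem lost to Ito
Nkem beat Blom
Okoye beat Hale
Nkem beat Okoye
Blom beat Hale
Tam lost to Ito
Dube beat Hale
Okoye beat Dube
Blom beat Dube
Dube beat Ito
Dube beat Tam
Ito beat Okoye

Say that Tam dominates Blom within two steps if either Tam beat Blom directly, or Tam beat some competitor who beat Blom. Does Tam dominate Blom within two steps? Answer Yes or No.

No

Tam did not beat Blom directly.
Tam beat Hale, but each of them lost to Blom. No two-step path.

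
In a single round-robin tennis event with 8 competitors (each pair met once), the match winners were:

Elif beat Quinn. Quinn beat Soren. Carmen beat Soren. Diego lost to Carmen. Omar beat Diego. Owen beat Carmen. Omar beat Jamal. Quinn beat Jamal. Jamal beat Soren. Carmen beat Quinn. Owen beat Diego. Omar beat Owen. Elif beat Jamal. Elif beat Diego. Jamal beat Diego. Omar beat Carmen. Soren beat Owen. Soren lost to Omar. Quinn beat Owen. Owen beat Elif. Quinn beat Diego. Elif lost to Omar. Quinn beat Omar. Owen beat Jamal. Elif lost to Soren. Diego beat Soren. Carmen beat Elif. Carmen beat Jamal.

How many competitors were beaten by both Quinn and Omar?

Quinn beat: Diego, Jamal, Soren, Owen, Omar.
Omar beat: Elif, Diego, Carmen, Jamal, Soren, Owen.
Both beat: Diego, Jamal, Soren, Owen — 4.

4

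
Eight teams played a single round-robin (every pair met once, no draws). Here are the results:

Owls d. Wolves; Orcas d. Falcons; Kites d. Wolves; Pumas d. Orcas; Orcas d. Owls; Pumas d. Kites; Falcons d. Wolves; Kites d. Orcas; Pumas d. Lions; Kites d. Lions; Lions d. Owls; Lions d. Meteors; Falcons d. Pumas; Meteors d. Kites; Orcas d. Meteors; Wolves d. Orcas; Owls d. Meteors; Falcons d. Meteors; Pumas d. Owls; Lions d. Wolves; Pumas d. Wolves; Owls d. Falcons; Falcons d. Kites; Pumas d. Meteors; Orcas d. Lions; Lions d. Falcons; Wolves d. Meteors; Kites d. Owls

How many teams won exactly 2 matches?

Win totals: Kites 4, Wolves 2, Pumas 6, Orcas 4, Meteors 1, Falcons 4, Owls 3, Lions 4.
Exactly 2: Wolves — 1 team.

1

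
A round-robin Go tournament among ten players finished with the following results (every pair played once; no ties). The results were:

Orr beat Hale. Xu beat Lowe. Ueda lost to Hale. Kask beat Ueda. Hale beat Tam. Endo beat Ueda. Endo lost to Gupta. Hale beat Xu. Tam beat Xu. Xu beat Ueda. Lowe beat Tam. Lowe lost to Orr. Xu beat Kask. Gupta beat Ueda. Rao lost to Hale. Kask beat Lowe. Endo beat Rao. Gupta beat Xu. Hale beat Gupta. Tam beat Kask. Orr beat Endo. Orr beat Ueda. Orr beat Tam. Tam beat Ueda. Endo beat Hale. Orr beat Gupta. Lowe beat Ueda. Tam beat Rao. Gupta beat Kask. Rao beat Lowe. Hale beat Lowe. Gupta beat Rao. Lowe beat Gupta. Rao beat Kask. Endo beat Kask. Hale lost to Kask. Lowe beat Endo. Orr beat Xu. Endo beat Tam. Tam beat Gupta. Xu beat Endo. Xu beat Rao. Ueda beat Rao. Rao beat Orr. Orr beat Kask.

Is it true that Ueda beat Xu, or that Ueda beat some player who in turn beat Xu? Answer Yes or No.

Ueda did not beat Xu directly.
Ueda beat Rao, but each of them lost to Xu. No two-step path.

No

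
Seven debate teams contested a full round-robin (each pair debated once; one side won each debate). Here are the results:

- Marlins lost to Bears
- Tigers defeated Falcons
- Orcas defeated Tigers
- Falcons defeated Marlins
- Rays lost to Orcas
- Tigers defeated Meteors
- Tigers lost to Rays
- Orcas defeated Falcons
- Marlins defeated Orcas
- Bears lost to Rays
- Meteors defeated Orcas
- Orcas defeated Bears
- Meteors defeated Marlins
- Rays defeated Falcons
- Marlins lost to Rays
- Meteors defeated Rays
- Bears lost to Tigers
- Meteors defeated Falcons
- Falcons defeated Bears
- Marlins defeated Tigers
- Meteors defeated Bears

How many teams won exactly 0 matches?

0

Win totals: Falcons 2, Rays 4, Bears 1, Tigers 3, Marlins 2, Meteors 5, Orcas 4.
No team has exactly 0 wins.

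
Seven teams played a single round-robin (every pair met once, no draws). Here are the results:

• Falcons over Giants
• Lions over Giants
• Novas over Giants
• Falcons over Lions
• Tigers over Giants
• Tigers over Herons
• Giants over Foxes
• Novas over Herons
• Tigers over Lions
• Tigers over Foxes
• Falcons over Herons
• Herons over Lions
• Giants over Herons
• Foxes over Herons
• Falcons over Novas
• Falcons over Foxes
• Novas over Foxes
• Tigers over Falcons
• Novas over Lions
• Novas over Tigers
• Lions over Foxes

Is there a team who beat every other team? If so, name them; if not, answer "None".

None

Highest win total is Tigers with 5 (out of 6 possible).
Tigers lost to Novas, so no team went undefeated.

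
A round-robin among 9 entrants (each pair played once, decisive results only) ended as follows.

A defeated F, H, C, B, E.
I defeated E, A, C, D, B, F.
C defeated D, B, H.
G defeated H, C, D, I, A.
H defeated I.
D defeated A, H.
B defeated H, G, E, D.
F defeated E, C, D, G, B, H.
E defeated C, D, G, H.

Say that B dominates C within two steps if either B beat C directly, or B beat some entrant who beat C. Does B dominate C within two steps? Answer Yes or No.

Yes

B did not beat C directly.
B beat D, E, G, H. Of those, E beat C.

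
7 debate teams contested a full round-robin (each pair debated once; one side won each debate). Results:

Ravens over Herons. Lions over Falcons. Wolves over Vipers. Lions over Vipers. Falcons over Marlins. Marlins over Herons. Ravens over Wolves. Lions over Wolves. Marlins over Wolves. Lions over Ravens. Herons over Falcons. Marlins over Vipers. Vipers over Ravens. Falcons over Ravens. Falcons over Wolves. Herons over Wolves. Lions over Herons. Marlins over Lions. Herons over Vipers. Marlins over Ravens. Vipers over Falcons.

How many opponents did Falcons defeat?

3

Falcons' results: beat Marlins, Wolves, Ravens; lost to Lions, Herons, Vipers.
That is 3 wins.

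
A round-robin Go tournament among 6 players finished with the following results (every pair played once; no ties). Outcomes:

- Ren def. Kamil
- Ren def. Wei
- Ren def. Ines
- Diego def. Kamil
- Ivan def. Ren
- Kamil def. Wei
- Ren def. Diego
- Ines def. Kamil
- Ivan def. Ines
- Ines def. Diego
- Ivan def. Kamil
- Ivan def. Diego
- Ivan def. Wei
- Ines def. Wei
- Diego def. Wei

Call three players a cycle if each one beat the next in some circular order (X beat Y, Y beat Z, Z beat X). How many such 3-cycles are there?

0

Win totals: Ines 3, Wei 0, Diego 2, Kamil 1, Ivan 5, Ren 4.
A player with w wins dominates both others in C(w,2) triples; summing gives 3 + 0 + 1 + 0 + 10 + 6 = 20 transitive triples.
Total triples C(6,3) = 20, so cyclic triples = 20 − 20 = 0.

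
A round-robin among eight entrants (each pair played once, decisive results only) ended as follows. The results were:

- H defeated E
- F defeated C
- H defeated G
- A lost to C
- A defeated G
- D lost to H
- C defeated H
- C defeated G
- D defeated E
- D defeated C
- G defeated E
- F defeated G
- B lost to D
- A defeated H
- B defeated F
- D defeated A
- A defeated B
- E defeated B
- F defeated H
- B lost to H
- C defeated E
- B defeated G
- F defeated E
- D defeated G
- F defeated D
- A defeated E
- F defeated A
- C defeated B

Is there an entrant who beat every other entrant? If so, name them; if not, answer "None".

Highest win total is F with 6 (out of 7 possible).
F lost to B, so no entrant went undefeated.

None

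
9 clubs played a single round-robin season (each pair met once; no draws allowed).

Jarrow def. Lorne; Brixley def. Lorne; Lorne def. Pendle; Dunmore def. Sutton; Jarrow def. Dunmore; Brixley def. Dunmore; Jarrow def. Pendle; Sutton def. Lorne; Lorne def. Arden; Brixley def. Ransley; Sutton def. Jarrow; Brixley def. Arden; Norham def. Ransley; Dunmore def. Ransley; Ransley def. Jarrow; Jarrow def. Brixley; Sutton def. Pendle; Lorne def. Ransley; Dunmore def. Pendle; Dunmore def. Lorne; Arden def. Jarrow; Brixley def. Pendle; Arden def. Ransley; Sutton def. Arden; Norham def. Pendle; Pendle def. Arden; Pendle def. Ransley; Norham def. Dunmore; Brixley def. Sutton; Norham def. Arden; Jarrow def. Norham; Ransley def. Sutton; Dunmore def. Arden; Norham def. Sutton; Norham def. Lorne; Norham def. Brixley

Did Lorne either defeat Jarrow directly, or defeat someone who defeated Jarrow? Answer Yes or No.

Lorne did not beat Jarrow directly.
Lorne beat Arden, Ransley, Pendle. Of those, Arden beat Jarrow.

Yes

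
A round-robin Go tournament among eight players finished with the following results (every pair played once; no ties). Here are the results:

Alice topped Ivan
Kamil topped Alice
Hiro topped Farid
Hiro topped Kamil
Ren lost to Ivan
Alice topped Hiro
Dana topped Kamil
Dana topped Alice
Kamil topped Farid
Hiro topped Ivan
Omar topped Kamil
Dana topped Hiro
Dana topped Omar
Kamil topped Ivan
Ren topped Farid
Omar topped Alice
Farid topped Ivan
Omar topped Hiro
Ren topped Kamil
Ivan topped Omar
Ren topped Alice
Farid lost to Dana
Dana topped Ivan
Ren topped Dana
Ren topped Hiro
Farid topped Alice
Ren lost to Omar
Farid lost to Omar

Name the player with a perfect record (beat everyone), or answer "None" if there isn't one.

None

Highest win total is Dana with 6 (out of 7 possible).
Dana lost to Ren, so no player went undefeated.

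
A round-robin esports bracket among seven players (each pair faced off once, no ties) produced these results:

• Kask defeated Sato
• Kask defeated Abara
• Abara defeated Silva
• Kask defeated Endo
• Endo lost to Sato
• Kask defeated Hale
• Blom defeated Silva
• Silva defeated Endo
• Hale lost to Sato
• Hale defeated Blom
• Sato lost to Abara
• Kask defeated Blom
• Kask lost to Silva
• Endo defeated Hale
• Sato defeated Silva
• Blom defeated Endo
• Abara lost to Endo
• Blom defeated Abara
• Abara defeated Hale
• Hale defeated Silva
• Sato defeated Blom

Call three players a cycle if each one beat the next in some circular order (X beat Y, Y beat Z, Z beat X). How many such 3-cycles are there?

Win totals: Hale 2, Kask 5, Silva 2, Sato 4, Blom 3, Abara 3, Endo 2.
A player with w wins dominates both others in C(w,2) triples; summing gives 1 + 10 + 1 + 6 + 3 + 3 + 1 = 25 transitive triples.
Total triples C(7,3) = 35, so cyclic triples = 35 − 25 = 10.

10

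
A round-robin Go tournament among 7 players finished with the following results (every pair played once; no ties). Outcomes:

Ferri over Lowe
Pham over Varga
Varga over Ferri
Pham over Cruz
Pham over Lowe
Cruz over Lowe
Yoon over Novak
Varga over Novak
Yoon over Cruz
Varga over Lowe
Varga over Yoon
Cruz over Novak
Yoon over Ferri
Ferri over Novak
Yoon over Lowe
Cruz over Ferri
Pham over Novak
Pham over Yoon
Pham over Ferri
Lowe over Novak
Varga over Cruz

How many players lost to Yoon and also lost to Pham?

Yoon beat: Novak, Cruz, Lowe, Ferri.
Pham beat: Novak, Yoon, Cruz, Lowe, Ferri, Varga.
Both beat: Novak, Cruz, Lowe, Ferri — 4.

4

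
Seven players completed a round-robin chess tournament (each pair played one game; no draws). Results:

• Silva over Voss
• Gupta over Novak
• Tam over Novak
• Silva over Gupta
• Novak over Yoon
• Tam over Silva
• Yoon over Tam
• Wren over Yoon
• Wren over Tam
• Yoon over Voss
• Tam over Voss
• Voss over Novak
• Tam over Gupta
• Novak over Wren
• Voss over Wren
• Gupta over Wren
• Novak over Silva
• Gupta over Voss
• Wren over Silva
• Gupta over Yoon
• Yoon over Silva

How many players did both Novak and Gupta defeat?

2

Novak beat: Wren, Silva, Yoon.
Gupta beat: Wren, Voss, Yoon, Novak.
Both beat: Wren, Yoon — 2.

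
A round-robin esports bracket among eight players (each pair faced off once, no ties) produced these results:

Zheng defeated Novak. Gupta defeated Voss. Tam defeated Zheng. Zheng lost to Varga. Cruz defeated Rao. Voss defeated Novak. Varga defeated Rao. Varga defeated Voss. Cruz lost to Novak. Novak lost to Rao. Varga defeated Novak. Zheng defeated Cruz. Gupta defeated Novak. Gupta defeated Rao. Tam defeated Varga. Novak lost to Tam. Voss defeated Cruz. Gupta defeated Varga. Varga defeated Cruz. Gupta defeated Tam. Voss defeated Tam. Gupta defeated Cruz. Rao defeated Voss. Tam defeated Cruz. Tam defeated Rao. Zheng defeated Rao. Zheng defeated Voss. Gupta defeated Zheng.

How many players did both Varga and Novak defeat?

1

Varga beat: Zheng, Voss, Rao, Cruz, Novak.
Novak beat: Cruz.
Both beat: Cruz — 1.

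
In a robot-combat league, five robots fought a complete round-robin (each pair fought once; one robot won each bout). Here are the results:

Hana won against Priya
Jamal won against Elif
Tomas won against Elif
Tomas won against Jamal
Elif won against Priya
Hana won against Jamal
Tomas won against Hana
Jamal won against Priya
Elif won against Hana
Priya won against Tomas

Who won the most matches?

Tomas

Win totals: Elif 2, Jamal 2, Priya 1, Tomas 3, Hana 2.
Tomas leads with 3 wins (next highest: 2).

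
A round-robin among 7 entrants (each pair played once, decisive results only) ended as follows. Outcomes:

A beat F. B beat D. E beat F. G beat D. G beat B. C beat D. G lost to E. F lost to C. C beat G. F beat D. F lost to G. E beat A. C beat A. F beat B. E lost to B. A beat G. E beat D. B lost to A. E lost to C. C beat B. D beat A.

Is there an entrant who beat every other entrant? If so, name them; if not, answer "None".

C

C has 6 wins out of 6 opponents — a perfect record.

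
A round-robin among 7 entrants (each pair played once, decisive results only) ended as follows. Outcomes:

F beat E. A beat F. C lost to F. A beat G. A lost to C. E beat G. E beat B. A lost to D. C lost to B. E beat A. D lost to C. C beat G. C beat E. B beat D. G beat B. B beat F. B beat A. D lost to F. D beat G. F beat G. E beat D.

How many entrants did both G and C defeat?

0

G beat: B.
C beat: A, D, E, G.
No one was beaten by both.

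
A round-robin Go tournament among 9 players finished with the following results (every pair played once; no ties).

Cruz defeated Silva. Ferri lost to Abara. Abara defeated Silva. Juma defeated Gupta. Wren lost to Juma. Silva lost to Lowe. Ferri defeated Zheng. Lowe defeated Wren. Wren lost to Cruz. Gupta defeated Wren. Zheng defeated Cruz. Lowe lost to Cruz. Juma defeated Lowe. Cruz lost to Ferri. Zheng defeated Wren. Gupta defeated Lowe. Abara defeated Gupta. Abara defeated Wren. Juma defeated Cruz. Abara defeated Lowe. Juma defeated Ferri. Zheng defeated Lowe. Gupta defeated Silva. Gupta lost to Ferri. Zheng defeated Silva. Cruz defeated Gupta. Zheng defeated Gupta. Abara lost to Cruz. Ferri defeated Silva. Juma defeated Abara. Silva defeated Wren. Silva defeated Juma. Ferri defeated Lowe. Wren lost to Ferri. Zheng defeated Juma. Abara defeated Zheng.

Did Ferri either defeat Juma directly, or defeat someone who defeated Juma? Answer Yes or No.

Ferri did not beat Juma directly.
Ferri beat Wren, Zheng, Gupta, Cruz, Silva, Lowe. Of those, Zheng beat Juma.

Yes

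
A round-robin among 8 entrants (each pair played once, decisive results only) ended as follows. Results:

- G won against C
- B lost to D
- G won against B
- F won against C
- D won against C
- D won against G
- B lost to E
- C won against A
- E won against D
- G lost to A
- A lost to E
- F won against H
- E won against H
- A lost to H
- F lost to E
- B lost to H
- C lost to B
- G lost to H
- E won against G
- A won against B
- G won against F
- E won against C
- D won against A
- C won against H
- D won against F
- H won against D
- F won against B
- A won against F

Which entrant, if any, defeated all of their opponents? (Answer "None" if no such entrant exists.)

E has 7 wins out of 7 opponents — a perfect record.

E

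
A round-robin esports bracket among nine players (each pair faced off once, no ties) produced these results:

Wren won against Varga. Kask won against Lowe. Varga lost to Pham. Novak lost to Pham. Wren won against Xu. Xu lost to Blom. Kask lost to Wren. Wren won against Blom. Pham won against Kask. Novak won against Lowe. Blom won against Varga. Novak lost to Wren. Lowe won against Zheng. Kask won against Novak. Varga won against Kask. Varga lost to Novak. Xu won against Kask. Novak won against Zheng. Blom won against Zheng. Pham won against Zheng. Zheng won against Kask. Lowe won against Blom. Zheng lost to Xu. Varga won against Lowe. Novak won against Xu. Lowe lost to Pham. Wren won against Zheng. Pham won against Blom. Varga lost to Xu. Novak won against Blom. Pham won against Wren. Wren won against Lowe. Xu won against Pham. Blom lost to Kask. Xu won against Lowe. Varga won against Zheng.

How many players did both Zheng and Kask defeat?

0

Zheng beat: Kask.
Kask beat: Lowe, Blom, Novak.
No one was beaten by both.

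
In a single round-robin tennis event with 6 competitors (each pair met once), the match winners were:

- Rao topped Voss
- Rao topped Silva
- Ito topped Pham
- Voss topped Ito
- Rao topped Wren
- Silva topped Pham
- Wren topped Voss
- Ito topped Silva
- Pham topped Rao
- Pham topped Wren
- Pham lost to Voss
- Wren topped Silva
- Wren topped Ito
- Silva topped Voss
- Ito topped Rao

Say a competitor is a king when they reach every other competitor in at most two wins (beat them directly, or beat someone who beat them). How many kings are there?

6

Pham reaches everyone (king).
Rao reaches everyone (king).
Silva reaches everyone (king).
Wren reaches everyone (king).
Voss reaches everyone (king).
Ito reaches everyone (king).
Kings: Pham, Rao, Silva, Wren, Voss, Ito — 6.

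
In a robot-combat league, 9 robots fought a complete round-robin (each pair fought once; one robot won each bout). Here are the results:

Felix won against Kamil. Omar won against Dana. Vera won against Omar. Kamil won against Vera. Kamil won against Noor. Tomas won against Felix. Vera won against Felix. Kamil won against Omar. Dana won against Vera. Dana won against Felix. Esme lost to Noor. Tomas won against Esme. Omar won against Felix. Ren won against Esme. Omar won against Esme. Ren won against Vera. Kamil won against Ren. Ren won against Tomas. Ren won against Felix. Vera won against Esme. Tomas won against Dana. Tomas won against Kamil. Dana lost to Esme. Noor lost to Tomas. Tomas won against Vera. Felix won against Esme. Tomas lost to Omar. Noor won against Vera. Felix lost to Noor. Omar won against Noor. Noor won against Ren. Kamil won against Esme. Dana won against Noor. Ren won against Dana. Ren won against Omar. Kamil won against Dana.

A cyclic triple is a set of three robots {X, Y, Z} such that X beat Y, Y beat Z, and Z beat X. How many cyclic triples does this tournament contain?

Win totals: Vera 3, Felix 2, Esme 1, Ren 6, Noor 4, Tomas 6, Omar 5, Kamil 6, Dana 3.
A robot with w wins dominates both others in C(w,2) triples; summing gives 3 + 1 + 0 + 15 + 6 + 15 + 10 + 15 + 3 = 68 transitive triples.
Total triples C(9,3) = 84, so cyclic triples = 84 − 68 = 16.

16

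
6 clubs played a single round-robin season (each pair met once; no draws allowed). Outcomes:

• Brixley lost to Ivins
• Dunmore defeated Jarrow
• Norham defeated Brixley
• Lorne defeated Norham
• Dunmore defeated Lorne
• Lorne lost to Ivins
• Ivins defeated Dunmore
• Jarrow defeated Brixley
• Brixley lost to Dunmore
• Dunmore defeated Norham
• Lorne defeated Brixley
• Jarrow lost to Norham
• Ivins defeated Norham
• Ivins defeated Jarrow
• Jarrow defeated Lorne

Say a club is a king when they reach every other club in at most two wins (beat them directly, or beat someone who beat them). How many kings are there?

Brixley cannot reach Dunmore, Ivins, Lorne, Jarrow, Norham in two steps.
Dunmore cannot reach Ivins in two steps.
Ivins reaches everyone (king).
Lorne cannot reach Dunmore, Ivins in two steps.
Jarrow cannot reach Dunmore, Ivins in two steps.
Norham cannot reach Dunmore, Ivins in two steps.
Kings: Ivins — 1.

1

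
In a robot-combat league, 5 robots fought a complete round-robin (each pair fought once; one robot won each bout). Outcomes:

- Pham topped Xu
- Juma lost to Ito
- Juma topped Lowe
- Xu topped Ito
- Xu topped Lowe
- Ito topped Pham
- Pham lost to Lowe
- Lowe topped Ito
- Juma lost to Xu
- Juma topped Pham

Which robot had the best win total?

Xu

Win totals: Juma 2, Lowe 2, Pham 1, Ito 2, Xu 3.
Xu leads with 3 wins (next highest: 2).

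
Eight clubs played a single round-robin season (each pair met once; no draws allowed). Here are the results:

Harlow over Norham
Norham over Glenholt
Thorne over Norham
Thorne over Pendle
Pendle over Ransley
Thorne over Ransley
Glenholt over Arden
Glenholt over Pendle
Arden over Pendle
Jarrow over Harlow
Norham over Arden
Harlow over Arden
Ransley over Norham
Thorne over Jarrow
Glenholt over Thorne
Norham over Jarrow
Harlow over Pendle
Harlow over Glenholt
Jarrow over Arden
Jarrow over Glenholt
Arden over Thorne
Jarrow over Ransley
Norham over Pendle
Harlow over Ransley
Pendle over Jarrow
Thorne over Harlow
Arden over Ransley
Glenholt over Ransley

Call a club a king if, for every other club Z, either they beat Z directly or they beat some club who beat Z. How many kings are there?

Ransley cannot reach Thorne, Harlow in two steps.
Glenholt reaches everyone (king).
Jarrow reaches everyone (king).
Thorne reaches everyone (king).
Harlow reaches everyone (king).
Arden cannot reach Glenholt in two steps.
Pendle cannot reach Thorne in two steps.
Norham reaches everyone (king).
Kings: Glenholt, Jarrow, Thorne, Harlow, Norham — 5.

5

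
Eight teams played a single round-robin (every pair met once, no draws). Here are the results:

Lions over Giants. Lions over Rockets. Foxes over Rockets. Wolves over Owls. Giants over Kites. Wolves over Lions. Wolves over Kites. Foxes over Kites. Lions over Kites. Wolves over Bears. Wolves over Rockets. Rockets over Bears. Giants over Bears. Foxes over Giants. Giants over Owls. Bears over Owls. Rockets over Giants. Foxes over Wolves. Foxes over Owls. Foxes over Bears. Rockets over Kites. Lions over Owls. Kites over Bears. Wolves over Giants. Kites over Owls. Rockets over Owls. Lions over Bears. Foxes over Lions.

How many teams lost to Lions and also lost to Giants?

3

Lions beat: Giants, Owls, Bears, Kites, Rockets.
Giants beat: Owls, Bears, Kites.
Both beat: Owls, Bears, Kites — 3.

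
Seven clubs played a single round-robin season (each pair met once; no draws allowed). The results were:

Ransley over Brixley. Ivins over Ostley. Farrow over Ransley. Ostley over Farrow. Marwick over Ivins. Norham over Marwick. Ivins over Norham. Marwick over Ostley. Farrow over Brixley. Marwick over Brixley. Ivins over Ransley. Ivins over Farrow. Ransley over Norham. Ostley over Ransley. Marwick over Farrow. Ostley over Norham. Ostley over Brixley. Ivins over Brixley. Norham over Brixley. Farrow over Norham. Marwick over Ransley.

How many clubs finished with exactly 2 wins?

2

Win totals: Norham 2, Ostley 4, Marwick 5, Brixley 0, Ransley 2, Farrow 3, Ivins 5.
Exactly 2: Norham, Ransley — 2 clubs.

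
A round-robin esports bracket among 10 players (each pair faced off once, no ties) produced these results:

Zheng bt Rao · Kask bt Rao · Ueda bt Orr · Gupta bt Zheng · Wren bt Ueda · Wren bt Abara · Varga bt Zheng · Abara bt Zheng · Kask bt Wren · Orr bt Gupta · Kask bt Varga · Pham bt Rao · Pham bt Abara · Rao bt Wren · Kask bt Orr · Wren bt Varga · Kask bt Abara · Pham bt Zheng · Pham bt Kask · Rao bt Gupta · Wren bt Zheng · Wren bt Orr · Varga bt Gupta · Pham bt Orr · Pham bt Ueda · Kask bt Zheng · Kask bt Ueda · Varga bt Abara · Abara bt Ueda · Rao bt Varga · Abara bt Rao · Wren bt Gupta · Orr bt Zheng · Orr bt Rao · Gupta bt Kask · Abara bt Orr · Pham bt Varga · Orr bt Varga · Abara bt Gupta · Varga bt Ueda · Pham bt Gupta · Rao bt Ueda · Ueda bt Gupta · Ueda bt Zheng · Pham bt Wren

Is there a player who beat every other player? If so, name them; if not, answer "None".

Pham has 9 wins out of 9 opponents — a perfect record.

Pham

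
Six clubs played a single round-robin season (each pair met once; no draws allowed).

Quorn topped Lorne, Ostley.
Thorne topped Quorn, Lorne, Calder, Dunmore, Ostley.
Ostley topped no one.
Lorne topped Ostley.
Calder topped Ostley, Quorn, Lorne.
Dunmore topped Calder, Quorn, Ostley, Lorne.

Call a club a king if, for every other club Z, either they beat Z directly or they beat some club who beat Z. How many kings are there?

Calder cannot reach Dunmore, Thorne in two steps.
Ostley cannot reach Calder, Dunmore, Lorne, Thorne, Quorn in two steps.
Dunmore cannot reach Thorne in two steps.
Lorne cannot reach Calder, Dunmore, Thorne, Quorn in two steps.
Thorne reaches everyone (king).
Quorn cannot reach Calder, Dunmore, Thorne in two steps.
Kings: Thorne — 1.

1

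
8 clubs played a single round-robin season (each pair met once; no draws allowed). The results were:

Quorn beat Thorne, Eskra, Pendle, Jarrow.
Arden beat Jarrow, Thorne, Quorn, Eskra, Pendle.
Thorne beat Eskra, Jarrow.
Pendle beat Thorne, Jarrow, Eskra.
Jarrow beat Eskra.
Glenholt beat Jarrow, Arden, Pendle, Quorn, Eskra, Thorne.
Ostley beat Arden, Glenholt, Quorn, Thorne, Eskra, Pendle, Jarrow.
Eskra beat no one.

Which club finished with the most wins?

Win totals: Eskra 0, Jarrow 1, Thorne 2, Pendle 3, Quorn 4, Glenholt 6, Ostley 7, Arden 5.
Ostley leads with 7 wins (next highest: 6).

Ostley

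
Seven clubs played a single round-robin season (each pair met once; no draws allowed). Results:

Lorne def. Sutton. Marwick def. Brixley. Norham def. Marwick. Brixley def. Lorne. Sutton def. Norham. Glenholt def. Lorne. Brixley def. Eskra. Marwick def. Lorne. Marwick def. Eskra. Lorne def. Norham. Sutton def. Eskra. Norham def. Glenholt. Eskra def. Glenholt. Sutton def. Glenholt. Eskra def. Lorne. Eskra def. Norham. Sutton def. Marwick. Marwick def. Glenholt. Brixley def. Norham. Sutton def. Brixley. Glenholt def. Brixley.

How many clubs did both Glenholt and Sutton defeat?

Glenholt beat: Brixley, Lorne.
Sutton beat: Marwick, Glenholt, Brixley, Norham, Eskra.
Both beat: Brixley — 1.

1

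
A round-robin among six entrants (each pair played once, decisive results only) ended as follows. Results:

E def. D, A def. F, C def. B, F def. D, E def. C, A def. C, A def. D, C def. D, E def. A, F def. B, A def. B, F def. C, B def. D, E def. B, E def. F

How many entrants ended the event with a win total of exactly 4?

1

Win totals: A 4, B 1, C 2, D 0, E 5, F 3.
Exactly 4: A — 1 entrant.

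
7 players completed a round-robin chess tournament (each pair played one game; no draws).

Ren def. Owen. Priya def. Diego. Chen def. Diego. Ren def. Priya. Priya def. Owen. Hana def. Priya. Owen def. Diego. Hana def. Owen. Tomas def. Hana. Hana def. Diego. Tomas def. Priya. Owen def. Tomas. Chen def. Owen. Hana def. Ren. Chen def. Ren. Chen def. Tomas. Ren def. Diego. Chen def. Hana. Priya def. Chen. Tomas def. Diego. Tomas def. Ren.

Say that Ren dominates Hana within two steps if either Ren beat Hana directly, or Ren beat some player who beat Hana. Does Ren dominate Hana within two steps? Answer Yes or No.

No

Ren did not beat Hana directly.
Ren beat Owen, Priya, Diego, but each of them lost to Hana. No two-step path.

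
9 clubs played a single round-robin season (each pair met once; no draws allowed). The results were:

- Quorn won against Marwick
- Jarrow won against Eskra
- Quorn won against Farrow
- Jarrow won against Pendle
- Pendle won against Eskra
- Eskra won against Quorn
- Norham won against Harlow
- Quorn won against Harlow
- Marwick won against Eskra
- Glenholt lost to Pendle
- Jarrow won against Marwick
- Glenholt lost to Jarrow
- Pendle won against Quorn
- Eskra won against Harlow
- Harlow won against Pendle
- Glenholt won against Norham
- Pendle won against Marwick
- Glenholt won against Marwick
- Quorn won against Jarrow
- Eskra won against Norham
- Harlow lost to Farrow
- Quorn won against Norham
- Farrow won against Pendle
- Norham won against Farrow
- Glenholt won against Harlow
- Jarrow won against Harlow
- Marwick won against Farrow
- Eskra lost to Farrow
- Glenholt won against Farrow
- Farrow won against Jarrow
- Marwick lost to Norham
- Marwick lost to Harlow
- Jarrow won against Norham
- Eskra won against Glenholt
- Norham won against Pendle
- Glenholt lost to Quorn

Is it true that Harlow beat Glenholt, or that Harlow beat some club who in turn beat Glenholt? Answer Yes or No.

Yes

Harlow did not beat Glenholt directly.
Harlow beat Pendle, Marwick. Of those, Pendle beat Glenholt.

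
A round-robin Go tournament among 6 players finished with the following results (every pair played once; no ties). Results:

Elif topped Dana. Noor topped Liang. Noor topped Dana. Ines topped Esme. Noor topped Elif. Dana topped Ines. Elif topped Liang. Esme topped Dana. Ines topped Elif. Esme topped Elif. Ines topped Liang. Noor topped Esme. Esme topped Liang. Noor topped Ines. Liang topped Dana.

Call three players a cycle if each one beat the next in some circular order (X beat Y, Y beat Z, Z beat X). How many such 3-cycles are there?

3

Of the C(6,3) = 20 triples, the cyclic ones are: {Esme, Dana, Ines}; {Liang, Dana, Ines}; {Elif, Dana, Ines}.
That is 3.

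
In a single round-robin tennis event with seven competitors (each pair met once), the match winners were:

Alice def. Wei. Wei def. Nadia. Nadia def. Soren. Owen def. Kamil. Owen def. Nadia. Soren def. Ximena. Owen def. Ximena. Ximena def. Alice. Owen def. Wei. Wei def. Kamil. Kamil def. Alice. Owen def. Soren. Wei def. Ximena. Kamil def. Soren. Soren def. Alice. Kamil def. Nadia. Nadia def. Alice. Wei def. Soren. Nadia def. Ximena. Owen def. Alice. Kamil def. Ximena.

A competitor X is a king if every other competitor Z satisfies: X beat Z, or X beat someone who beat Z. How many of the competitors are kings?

Wei cannot reach Owen in two steps.
Soren cannot reach Nadia, Kamil, Owen in two steps.
Nadia cannot reach Kamil, Owen in two steps.
Alice cannot reach Owen in two steps.
Ximena cannot reach Soren, Nadia, Kamil, Owen in two steps.
Kamil cannot reach Owen in two steps.
Owen reaches everyone (king).
Kings: Owen — 1.

1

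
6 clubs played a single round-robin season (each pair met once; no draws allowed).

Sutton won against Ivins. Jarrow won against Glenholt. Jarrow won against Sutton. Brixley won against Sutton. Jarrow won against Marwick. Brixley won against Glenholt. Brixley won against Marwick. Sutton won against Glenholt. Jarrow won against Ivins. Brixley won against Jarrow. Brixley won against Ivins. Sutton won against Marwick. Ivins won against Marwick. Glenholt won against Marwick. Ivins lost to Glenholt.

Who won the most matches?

Brixley

Win totals: Sutton 3, Marwick 0, Glenholt 2, Jarrow 4, Ivins 1, Brixley 5.
Brixley leads with 5 wins (next highest: 4).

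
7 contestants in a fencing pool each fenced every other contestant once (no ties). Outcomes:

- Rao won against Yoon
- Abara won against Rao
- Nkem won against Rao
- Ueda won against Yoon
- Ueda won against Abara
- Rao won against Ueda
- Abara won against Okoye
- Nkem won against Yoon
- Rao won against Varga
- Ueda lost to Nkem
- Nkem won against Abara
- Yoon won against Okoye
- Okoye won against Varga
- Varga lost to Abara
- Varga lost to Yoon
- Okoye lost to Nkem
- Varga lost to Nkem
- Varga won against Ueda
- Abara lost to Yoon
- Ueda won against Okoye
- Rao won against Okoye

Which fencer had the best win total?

Win totals: Okoye 1, Nkem 6, Abara 3, Ueda 3, Rao 4, Yoon 3, Varga 1.
Nkem leads with 6 wins (next highest: 4).

Nkem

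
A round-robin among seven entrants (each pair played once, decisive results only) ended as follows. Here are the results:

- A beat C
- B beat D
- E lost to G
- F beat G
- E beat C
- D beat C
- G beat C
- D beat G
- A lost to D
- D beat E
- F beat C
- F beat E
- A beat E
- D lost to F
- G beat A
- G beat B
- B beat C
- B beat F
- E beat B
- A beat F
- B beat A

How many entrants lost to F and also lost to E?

1

F beat: C, D, E, G.
E beat: B, C.
Both beat: C — 1.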